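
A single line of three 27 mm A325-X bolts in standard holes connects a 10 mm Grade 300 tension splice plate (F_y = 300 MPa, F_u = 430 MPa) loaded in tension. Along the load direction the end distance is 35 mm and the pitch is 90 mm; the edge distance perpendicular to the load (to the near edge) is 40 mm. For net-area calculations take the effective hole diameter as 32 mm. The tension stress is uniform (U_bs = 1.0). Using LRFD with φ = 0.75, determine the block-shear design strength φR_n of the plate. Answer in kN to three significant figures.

339 kN

Shear plane L_v = 35 + 2·90 = 215 mm; A_gv = 215 × 10 = 2150 mm².
A_nv = (215 − 2.5·32) × 10 = 1350 mm².
A_nt = (40 − 0.5·32) × 10 = 240 mm².
0.6 F_u A_nv = 348.3 kN; 0.6 F_y A_gv = 387 kN → shear rupture governs the shear term.
R_n = 348.3 + 1.0 × 430 × 240 / 1000 = 451.5 kN.
Design strength φR_n = 0.75 × 451.5 = 339 kN.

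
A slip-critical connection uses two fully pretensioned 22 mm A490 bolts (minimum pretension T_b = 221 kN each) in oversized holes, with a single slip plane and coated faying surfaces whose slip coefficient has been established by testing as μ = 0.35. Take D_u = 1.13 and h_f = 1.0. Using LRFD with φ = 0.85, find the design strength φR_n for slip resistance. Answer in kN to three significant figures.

R_n = μ · D_u · h_f · T_b · n_s · n_b = 0.35 × 1.13 × 1.0 × 221 × 1 × 2 = 174.8 kN.
Design strength φR_n = 0.85 × 174.8 = 149 kN.

149 kN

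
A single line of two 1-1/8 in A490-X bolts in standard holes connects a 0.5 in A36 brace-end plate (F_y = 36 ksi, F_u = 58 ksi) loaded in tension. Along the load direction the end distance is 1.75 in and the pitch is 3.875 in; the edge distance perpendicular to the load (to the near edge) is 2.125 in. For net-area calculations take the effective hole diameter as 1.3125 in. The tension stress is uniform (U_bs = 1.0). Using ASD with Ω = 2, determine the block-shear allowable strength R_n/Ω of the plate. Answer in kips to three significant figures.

Shear plane L_v = 1.75 + 1·3.875 = 5.625 in; A_gv = 5.625 × 0.5 = 2.812 in².
A_nv = (5.625 − 1.5·1.3125) × 0.5 = 1.828 in².
A_nt = (2.125 − 0.5·1.3125) × 0.5 = 0.7344 in².
0.6 F_u A_nv = 63.62 kips; 0.6 F_y A_gv = 60.75 kips → shear yielding governs the shear term.
R_n = 60.75 + 1.0 × 58 × 0.7344 = 103.3 kips.
Allowable strength R_n/Ω = 103.3 / 2 = 51.7 kips.

51.7 kips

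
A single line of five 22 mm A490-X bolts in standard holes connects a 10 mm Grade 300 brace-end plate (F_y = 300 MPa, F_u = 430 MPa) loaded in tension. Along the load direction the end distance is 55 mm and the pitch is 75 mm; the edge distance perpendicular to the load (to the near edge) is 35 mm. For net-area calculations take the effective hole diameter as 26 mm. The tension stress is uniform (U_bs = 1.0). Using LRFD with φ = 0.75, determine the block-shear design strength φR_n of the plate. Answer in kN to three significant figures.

531 kN

Shear plane L_v = 55 + 4·75 = 355 mm; A_gv = 355 × 10 = 3550 mm².
A_nv = (355 − 4.5·26) × 10 = 2380 mm².
A_nt = (35 − 0.5·26) × 10 = 220 mm².
0.6 F_u A_nv = 614 kN; 0.6 F_y A_gv = 639 kN → shear rupture governs the shear term.
R_n = 614 + 1.0 × 430 × 220 / 1000 = 708.6 kN.
Design strength φR_n = 0.75 × 708.6 = 531 kN.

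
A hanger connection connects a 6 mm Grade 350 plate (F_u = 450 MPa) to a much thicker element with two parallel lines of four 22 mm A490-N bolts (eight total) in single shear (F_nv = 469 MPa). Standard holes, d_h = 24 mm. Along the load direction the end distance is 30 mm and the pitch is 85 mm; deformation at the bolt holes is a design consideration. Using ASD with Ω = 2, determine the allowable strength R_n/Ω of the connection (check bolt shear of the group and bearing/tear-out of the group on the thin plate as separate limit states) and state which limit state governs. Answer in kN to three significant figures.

Bolt shear: A_b = π·22²/4 = 380.1 mm²; R_n = 469 × 380.1 × 8 × 1 / 1000 = 1426 kN → 1426 / 2 = 713 kN.
Bearing (1.2 l_c t F_u ≤ 2.4 d t F_u): upper limit = 2.4·22·6·450 / 1000 = 142.6 kN.
  Edge l_c = 30 − 24/2 = 18 → r_n = 58.32 kN; interior l_c = 85 − 24 = 61 → r_n = 142.6 kN.
  R_n,bearing = 2·58.32 + 6·142.6 = 972 kN → 972 / 2 = 486 kN.
Bearing governs: 486 kN.

486 kN (bearing governs)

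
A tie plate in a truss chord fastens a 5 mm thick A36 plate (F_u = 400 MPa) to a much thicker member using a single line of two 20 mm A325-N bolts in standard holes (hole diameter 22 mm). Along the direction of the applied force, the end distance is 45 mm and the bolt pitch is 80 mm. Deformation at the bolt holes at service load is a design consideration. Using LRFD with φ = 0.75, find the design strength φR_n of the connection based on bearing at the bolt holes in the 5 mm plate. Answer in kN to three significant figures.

Per bolt r_n = 1.2 l_c t F_u ≤ 2.4 d t F_u; upper limit = 2.4 × 20 × 5 × 400 / 1000 = 96 kN.
Edge bolt: l_c = 45 − 22/2 = 34 mm → 1.2 × 34 × 5 × 400 / 1000 = 81.6 → r_n = 81.6 kN.
Interior bolts: l_c = 80 − 22 = 58 mm → 1.2 × 58 × 5 × 400 / 1000 = 139.2 → r_n = 96 kN.
R_n = 1 × 81.6 + 1 × 96 = 177.6 kN.
Design strength φR_n = 0.75 × 177.6 = 133 kN.

133 kN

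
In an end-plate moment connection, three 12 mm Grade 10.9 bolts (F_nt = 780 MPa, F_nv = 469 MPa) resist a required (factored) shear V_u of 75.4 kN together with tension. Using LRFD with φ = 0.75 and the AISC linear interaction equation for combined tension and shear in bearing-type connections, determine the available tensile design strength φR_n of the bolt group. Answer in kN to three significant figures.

133 kN

A_b = π·12²/4 = 113.1 mm²; f_rv = 75.4 × 1000 / (3 × 113.1) = 222.2 MPa.
F'_nt = 1.3 F_nt − (F_nt / φF_nv) f_rv = 1.3·780 − (780/(0.75·469))·222.2 = 521.2 MPa, capped at F_nt → F'_nt = 521.2 MPa.
R_n = F'_nt · A_b · n = 521.2 × 113.1 × 3 / 1000 = 176.8 kN.
Design strength φR_n = 0.75 × 176.8 = 133 kN.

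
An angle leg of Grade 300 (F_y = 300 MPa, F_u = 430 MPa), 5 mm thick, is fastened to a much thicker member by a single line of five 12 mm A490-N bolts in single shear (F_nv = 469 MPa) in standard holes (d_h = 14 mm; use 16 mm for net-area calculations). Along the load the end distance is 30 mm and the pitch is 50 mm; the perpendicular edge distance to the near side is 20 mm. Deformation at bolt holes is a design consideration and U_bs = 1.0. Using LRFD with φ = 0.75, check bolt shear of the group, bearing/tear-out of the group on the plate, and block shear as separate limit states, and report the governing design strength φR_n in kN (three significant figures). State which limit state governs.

Bolt shear: A_b = π·12²/4 = 113.1 mm²; R_n = 469 × 113.1 × 5 × 1 / 1000 = 265.2 kN → 0.75 × 265.2 = 199 kN.
Bearing: edge l_c = 23, r_n = 59.34 kN; interior l_c = 36, r_n = 61.92 kN; R_n = 59.34 + 4·61.92 = 307 kN → 230 kN.
Block shear: A_gv = 1150, A_nv = 790, A_nt = 60 mm²; R_n = min(0.6F_uA_nv, 0.6F_yA_gv) + U_bs·F_u·A_nt = 229.6 kN → 172 kN.
Block shear governs: 172 kN.

172 kN (block shear governs)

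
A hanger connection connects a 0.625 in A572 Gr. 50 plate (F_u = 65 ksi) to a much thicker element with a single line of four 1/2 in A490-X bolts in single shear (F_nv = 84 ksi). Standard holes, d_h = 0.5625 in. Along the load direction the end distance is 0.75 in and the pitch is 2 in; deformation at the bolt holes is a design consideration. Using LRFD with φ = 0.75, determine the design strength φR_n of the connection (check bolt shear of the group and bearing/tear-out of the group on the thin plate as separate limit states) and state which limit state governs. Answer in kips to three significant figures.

Bolt shear: A_b = π·0.5²/4 = 0.1963 in²; R_n = 84 × 0.1963 × 4 × 1 = 65.97 kips → 0.75 × 65.97 = 49.5 kips.
Bearing (1.2 l_c t F_u ≤ 2.4 d t F_u): upper limit = 2.4·0.5·0.625·65 = 48.75 kips.
  Edge l_c = 0.75 − 0.5625/2 = 0.4688 → r_n = 22.85 kips; interior l_c = 2 − 0.5625 = 1.438 → r_n = 48.75 kips.
  R_n,bearing = 1·22.85 + 3·48.75 = 169.1 kips → 0.75 × 169.1 = 127 kips.
Bolt shear governs: 49.5 kips.

49.5 kips (bolt shear governs)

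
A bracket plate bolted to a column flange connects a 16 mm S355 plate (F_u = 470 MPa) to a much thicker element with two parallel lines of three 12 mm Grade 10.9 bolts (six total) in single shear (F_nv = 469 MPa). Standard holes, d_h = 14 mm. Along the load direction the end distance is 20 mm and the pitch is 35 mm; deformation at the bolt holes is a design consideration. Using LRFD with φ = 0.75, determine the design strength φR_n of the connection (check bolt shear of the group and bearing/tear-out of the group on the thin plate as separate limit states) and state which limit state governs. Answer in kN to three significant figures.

239 kN (bolt shear governs)

Bolt shear: A_b = π·12²/4 = 113.1 mm²; R_n = 469 × 113.1 × 6 × 1 / 1000 = 318.3 kN → 0.75 × 318.3 = 239 kN.
Bearing (1.2 l_c t F_u ≤ 2.4 d t F_u): upper limit = 2.4·12·16·470 / 1000 = 216.6 kN.
  Edge l_c = 20 − 14/2 = 13 → r_n = 117.3 kN; interior l_c = 35 − 14 = 21 → r_n = 189.5 kN.
  R_n,bearing = 2·117.3 + 4·189.5 = 992.6 kN → 0.75 × 992.6 = 744 kN.
Bolt shear governs: 239 kN.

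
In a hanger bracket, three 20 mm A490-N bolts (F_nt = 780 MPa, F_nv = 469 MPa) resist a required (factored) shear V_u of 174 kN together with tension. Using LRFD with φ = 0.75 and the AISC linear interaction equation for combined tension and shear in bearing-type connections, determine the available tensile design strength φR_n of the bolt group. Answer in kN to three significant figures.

427 kN

A_b = π·20²/4 = 314.2 mm²; f_rv = 174 × 1000 / (3 × 314.2) = 184.6 MPa.
F'_nt = 1.3 F_nt − (F_nt / φF_nv) f_rv = 1.3·780 − (780/(0.75·469))·184.6 = 604.6 MPa, capped at F_nt → F'_nt = 604.6 MPa.
R_n = F'_nt · A_b · n = 604.6 × 314.2 × 3 / 1000 = 569.8 kN.
Design strength φR_n = 0.75 × 569.8 = 427 kN.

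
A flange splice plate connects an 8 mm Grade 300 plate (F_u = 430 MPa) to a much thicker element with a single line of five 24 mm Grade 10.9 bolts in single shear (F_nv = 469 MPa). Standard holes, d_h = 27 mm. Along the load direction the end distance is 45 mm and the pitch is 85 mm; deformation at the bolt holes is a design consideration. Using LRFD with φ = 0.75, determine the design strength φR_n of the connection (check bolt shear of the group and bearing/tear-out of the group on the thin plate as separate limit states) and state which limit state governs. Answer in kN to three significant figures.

Bolt shear: A_b = π·24²/4 = 452.4 mm²; R_n = 469 × 452.4 × 5 × 1 / 1000 = 1061 kN → 0.75 × 1061 = 796 kN.
Bearing (1.2 l_c t F_u ≤ 2.4 d t F_u): upper limit = 2.4·24·8·430 / 1000 = 198.1 kN.
  Edge l_c = 45 − 27/2 = 31.5 → r_n = 130 kN; interior l_c = 85 − 27 = 58 → r_n = 198.1 kN.
  R_n,bearing = 1·130 + 4·198.1 = 922.6 kN → 0.75 × 922.6 = 692 kN.
Bearing governs: 692 kN.

692 kN (bearing governs)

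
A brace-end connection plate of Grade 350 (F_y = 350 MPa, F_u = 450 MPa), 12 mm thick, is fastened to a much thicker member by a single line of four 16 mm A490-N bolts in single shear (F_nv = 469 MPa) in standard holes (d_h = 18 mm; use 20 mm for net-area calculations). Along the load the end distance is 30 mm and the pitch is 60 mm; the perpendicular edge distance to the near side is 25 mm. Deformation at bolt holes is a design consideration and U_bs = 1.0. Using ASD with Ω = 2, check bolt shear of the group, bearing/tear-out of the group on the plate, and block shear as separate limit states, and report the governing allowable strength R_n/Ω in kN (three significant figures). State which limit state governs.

189 kN (bolt shear governs)

Bolt shear: A_b = π·16²/4 = 201.1 mm²; R_n = 469 × 201.1 × 4 × 1 / 1000 = 377.2 kN → 377.2 / 2 = 189 kN.
Bearing: edge l_c = 21, r_n = 136.1 kN; interior l_c = 42, r_n = 207.4 kN; R_n = 136.1 + 3·207.4 = 758.2 kN → 379 kN.
Block shear: A_gv = 2520, A_nv = 1680, A_nt = 180 mm²; R_n = min(0.6F_uA_nv, 0.6F_yA_gv) + U_bs·F_u·A_nt = 534.6 kN → 267 kN.
Bolt shear governs: 189 kN.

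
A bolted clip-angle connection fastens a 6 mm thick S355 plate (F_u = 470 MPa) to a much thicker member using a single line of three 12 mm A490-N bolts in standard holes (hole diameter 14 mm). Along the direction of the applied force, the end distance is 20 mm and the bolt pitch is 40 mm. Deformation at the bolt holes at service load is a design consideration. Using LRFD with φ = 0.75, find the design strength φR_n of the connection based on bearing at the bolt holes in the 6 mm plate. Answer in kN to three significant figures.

155 kN

Per bolt r_n = 1.2 l_c t F_u ≤ 2.4 d t F_u; upper limit = 2.4 × 12 × 6 × 470 / 1000 = 81.22 kN.
Edge bolt: l_c = 20 − 14/2 = 13 mm → 1.2 × 13 × 6 × 470 / 1000 = 43.99 → r_n = 43.99 kN.
Interior bolts: l_c = 40 − 14 = 26 mm → 1.2 × 26 × 6 × 470 / 1000 = 87.98 → r_n = 81.22 kN.
R_n = 1 × 43.99 + 2 × 81.22 = 206.4 kN.
Design strength φR_n = 0.75 × 206.4 = 155 kN.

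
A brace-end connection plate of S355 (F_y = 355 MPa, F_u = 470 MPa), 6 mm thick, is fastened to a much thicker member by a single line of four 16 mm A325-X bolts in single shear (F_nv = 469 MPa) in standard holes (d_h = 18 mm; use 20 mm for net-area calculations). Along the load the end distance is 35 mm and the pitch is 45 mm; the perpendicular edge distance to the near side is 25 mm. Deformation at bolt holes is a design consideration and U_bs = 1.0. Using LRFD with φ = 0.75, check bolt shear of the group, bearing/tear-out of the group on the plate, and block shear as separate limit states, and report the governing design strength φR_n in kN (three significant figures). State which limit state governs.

159 kN (block shear governs)

Bolt shear: A_b = π·16²/4 = 201.1 mm²; R_n = 469 × 201.1 × 4 × 1 / 1000 = 377.2 kN → 0.75 × 377.2 = 283 kN.
Bearing: edge l_c = 26, r_n = 87.98 kN; interior l_c = 27, r_n = 91.37 kN; R_n = 87.98 + 3·91.37 = 362.1 kN → 272 kN.
Block shear: A_gv = 1020, A_nv = 600, A_nt = 90 mm²; R_n = min(0.6F_uA_nv, 0.6F_yA_gv) + U_bs·F_u·A_nt = 211.5 kN → 159 kN.
Block shear governs: 159 kN.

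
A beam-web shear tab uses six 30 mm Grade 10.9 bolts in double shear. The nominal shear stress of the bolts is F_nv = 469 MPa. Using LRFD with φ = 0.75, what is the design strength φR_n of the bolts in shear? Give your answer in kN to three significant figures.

2980 kN

A_b = π × 30² / 4 = 706.9 mm².
R_n = F_nv · A_b · n · n_s = 469 × 706.9 × 6 × 2 / 1000 = 3978 kN.
Design strength φR_n = 0.75 × 3978 = 2980 kN.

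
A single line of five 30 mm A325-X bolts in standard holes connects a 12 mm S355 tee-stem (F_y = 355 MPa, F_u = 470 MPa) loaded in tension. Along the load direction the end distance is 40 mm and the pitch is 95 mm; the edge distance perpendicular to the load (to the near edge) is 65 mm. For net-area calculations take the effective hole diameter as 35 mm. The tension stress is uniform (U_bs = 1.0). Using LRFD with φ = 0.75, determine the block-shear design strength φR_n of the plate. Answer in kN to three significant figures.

Shear plane L_v = 40 + 4·95 = 420 mm; A_gv = 420 × 12 = 5040 mm².
A_nv = (420 − 4.5·35) × 12 = 3150 mm².
A_nt = (65 − 0.5·35) × 12 = 570 mm².
0.6 F_u A_nv = 888.3 kN; 0.6 F_y A_gv = 1074 kN → shear rupture governs the shear term.
R_n = 888.3 + 1.0 × 470 × 570 / 1000 = 1156 kN.
Design strength φR_n = 0.75 × 1156 = 867 kN.

867 kN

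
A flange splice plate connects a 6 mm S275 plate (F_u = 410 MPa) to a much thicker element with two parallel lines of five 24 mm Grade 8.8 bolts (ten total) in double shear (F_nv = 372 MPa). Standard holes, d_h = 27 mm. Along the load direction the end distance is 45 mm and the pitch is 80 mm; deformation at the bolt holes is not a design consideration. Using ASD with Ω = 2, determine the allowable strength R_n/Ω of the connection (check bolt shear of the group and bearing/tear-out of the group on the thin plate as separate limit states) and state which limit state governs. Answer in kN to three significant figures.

825 kN (bearing governs)

Bolt shear: A_b = π·24²/4 = 452.4 mm²; R_n = 372 × 452.4 × 10 × 2 / 1000 = 3366 kN → 3366 / 2 = 1680 kN.
Bearing (1.5 l_c t F_u ≤ 3.0 d t F_u): upper limit = 3.0·24·6·410 / 1000 = 177.1 kN.
  Edge l_c = 45 − 27/2 = 31.5 → r_n = 116.2 kN; interior l_c = 80 − 27 = 53 → r_n = 177.1 kN.
  R_n,bearing = 2·116.2 + 8·177.1 = 1649 kN → 1649 / 2 = 825 kN.
Bearing governs: 825 kN.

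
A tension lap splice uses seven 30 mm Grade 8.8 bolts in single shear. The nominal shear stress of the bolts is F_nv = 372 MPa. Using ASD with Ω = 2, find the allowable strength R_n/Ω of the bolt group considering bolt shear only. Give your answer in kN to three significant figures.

A_b = π × 30² / 4 = 706.9 mm².
R_n = F_nv · A_b · n · n_s = 372 × 706.9 × 7 × 1 / 1000 = 1841 kN.
Allowable strength R_n/Ω = 1841 / 2 = 920 kN.

920 kN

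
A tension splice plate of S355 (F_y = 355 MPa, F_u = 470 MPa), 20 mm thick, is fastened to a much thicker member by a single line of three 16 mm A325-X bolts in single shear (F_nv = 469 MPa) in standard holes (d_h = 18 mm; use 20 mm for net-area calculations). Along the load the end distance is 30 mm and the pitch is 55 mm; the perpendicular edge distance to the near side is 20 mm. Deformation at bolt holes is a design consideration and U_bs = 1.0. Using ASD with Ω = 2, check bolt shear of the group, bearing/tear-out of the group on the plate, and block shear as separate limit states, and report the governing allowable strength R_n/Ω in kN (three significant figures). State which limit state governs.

141 kN (bolt shear governs)

Bolt shear: A_b = π·16²/4 = 201.1 mm²; R_n = 469 × 201.1 × 3 × 1 / 1000 = 282.9 kN → 282.9 / 2 = 141 kN.
Bearing: edge l_c = 21, r_n = 236.9 kN; interior l_c = 37, r_n = 361 kN; R_n = 236.9 + 2·361 = 958.8 kN → 479 kN.
Block shear: A_gv = 2800, A_nv = 1800, A_nt = 200 mm²; R_n = min(0.6F_uA_nv, 0.6F_yA_gv) + U_bs·F_u·A_nt = 601.6 kN → 301 kN.
Bolt shear governs: 141 kN.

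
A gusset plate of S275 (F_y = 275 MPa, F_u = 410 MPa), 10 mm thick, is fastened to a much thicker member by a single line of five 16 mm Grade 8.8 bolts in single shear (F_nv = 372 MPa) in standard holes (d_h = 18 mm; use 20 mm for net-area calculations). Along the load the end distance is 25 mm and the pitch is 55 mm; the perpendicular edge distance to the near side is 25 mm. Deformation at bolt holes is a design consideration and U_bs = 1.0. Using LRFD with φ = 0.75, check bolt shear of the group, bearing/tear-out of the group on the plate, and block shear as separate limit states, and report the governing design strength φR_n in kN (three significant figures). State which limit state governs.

Bolt shear: A_b = π·16²/4 = 201.1 mm²; R_n = 372 × 201.1 × 5 × 1 / 1000 = 374 kN → 0.75 × 374 = 280 kN.
Bearing: edge l_c = 16, r_n = 78.72 kN; interior l_c = 37, r_n = 157.4 kN; R_n = 78.72 + 4·157.4 = 708.5 kN → 531 kN.
Block shear: A_gv = 2450, A_nv = 1550, A_nt = 150 mm²; R_n = min(0.6F_uA_nv, 0.6F_yA_gv) + U_bs·F_u·A_nt = 442.8 kN → 332 kN.
Bolt shear governs: 280 kN.

280 kN (bolt shear governs)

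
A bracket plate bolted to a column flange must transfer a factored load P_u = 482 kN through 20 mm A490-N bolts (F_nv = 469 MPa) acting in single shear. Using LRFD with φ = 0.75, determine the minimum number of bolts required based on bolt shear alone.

A_b = π·20²/4 = 314.2 mm².
Per-bolt design strength φR_n = 0.75 × 469 × 314.2 × 1 / 1000 = 110.5 kN.
n ≥ 482 / 110.5 = 4.362 → use 5 bolts.

5 bolts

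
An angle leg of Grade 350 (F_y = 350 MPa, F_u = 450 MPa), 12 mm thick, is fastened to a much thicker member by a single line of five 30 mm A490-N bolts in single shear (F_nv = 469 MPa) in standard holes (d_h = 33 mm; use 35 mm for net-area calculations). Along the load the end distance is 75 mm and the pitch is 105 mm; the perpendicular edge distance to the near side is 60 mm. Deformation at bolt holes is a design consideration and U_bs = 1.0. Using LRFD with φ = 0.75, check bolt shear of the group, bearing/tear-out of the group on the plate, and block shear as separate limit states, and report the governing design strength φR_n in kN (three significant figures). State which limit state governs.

992 kN (block shear governs)

Bolt shear: A_b = π·30²/4 = 706.9 mm²; R_n = 469 × 706.9 × 5 × 1 / 1000 = 1658 kN → 0.75 × 1658 = 1240 kN.
Bearing: edge l_c = 58.5, r_n = 379.1 kN; interior l_c = 72, r_n = 388.8 kN; R_n = 379.1 + 4·388.8 = 1934 kN → 1450 kN.
Block shear: A_gv = 5940, A_nv = 4050, A_nt = 510 mm²; R_n = min(0.6F_uA_nv, 0.6F_yA_gv) + U_bs·F_u·A_nt = 1323 kN → 992 kN.
Block shear governs: 992 kN.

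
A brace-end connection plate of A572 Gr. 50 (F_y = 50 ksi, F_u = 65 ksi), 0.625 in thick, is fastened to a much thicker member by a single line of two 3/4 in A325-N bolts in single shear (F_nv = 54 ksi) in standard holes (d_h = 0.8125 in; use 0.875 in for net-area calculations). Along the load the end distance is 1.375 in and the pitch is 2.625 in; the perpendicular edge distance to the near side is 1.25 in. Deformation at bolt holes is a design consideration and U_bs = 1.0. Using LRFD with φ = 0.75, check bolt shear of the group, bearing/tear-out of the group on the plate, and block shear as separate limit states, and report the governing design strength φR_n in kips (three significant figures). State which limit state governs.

35.8 kips (bolt shear governs)

Bolt shear: A_b = π·0.75²/4 = 0.4418 in²; R_n = 54 × 0.4418 × 2 × 1 = 47.71 kips → 0.75 × 47.71 = 35.8 kips.
Bearing: edge l_c = 0.9688, r_n = 47.23 kips; interior l_c = 1.812, r_n = 73.12 kips; R_n = 47.23 + 1·73.12 = 120.4 kips → 90.3 kips.
Block shear: A_gv = 2.5, A_nv = 1.68, A_nt = 0.5078 in²; R_n = min(0.6F_uA_nv, 0.6F_yA_gv) + U_bs·F_u·A_nt = 98.52 kips → 73.9 kips.
Bolt shear governs: 35.8 kips.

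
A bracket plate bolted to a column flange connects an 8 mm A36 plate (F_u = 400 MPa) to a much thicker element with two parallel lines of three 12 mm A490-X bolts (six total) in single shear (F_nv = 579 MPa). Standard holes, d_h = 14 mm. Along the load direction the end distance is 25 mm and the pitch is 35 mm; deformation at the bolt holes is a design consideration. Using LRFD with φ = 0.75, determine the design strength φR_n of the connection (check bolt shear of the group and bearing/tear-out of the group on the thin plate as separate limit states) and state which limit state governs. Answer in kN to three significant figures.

295 kN (bolt shear governs)

Bolt shear: A_b = π·12²/4 = 113.1 mm²; R_n = 579 × 113.1 × 6 × 1 / 1000 = 392.9 kN → 0.75 × 392.9 = 295 kN.
Bearing (1.2 l_c t F_u ≤ 2.4 d t F_u): upper limit = 2.4·12·8·400 / 1000 = 92.16 kN.
  Edge l_c = 25 − 14/2 = 18 → r_n = 69.12 kN; interior l_c = 35 − 14 = 21 → r_n = 80.64 kN.
  R_n,bearing = 2·69.12 + 4·80.64 = 460.8 kN → 0.75 × 460.8 = 346 kN.
Bolt shear governs: 295 kN.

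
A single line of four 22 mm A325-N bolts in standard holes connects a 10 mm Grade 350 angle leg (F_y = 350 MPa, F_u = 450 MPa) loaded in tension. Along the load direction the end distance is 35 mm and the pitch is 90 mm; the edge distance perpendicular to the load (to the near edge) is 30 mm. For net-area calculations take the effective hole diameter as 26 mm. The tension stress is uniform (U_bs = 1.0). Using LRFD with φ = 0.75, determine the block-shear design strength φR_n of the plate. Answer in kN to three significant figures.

491 kN

Shear plane L_v = 35 + 3·90 = 305 mm; A_gv = 305 × 10 = 3050 mm².
A_nv = (305 − 3.5·26) × 10 = 2140 mm².
A_nt = (30 − 0.5·26) × 10 = 170 mm².
0.6 F_u A_nv = 577.8 kN; 0.6 F_y A_gv = 640.5 kN → shear rupture governs the shear term.
R_n = 577.8 + 1.0 × 450 × 170 / 1000 = 654.3 kN.
Design strength φR_n = 0.75 × 654.3 = 491 kN.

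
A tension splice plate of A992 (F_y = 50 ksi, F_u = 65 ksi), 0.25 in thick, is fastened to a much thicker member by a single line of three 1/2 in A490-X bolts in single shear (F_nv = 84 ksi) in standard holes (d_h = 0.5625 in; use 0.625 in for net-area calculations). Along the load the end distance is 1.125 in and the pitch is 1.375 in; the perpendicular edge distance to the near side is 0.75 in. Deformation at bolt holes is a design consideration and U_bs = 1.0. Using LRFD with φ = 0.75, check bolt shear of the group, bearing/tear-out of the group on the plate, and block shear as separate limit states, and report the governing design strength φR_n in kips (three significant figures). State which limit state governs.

22.2 kips (block shear governs)

Bolt shear: A_b = π·0.5²/4 = 0.1963 in²; R_n = 84 × 0.1963 × 3 × 1 = 49.48 kips → 0.75 × 49.48 = 37.1 kips.
Bearing: edge l_c = 0.8438, r_n = 16.45 kips; interior l_c = 0.8125, r_n = 15.84 kips; R_n = 16.45 + 2·15.84 = 48.14 kips → 36.1 kips.
Block shear: A_gv = 0.9688, A_nv = 0.5781, A_nt = 0.1094 in²; R_n = min(0.6F_uA_nv, 0.6F_yA_gv) + U_bs·F_u·A_nt = 29.66 kips → 22.2 kips.
Block shear governs: 22.2 kips.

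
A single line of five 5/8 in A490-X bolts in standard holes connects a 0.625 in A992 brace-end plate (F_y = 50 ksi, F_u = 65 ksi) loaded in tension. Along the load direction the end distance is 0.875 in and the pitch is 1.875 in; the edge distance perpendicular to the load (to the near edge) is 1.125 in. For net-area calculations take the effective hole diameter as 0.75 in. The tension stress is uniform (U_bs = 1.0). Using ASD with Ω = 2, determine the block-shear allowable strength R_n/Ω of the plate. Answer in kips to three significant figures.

76.2 kips

Shear plane L_v = 0.875 + 4·1.875 = 8.375 in; A_gv = 8.375 × 0.625 = 5.234 in².
A_nv = (8.375 − 4.5·0.75) × 0.625 = 3.125 in².
A_nt = (1.125 − 0.5·0.75) × 0.625 = 0.4688 in².
0.6 F_u A_nv = 121.9 kips; 0.6 F_y A_gv = 157 kips → shear rupture governs the shear term.
R_n = 121.9 + 1.0 × 65 × 0.4688 = 152.3 kips.
Allowable strength R_n/Ω = 152.3 / 2 = 76.2 kips.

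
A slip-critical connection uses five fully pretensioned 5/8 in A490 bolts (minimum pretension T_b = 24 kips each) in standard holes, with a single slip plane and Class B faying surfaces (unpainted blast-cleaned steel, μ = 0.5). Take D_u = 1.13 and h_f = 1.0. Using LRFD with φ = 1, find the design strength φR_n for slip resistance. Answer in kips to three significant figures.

R_n = μ · D_u · h_f · T_b · n_s · n_b = 0.5 × 1.13 × 1.0 × 24 × 1 × 5 = 67.8 kips.
Design strength φR_n = 1 × 67.8 = 67.8 kips.

67.8 kips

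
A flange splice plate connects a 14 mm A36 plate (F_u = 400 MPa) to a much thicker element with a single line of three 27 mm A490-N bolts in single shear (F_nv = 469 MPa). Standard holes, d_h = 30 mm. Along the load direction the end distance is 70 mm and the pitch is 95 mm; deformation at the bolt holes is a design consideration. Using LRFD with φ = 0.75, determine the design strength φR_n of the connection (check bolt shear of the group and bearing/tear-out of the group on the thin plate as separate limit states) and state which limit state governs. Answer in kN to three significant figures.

Bolt shear: A_b = π·27²/4 = 572.6 mm²; R_n = 469 × 572.6 × 3 × 1 / 1000 = 805.6 kN → 0.75 × 805.6 = 604 kN.
Bearing (1.2 l_c t F_u ≤ 2.4 d t F_u): upper limit = 2.4·27·14·400 / 1000 = 362.9 kN.
  Edge l_c = 70 − 30/2 = 55 → r_n = 362.9 kN; interior l_c = 95 − 30 = 65 → r_n = 362.9 kN.
  R_n,bearing = 1·362.9 + 2·362.9 = 1089 kN → 0.75 × 1089 = 816 kN.
Bolt shear governs: 604 kN.

604 kN (bolt shear governs)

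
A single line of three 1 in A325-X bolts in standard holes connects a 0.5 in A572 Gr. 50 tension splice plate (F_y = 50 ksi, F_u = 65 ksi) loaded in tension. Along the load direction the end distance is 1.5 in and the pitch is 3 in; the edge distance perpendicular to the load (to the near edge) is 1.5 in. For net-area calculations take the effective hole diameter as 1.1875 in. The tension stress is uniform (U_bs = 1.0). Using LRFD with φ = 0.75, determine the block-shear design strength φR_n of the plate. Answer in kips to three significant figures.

88.4 kips

Shear plane L_v = 1.5 + 2·3 = 7.5 in; A_gv = 7.5 × 0.5 = 3.75 in².
A_nv = (7.5 − 2.5·1.1875) × 0.5 = 2.266 in².
A_nt = (1.5 − 0.5·1.1875) × 0.5 = 0.4531 in².
0.6 F_u A_nv = 88.36 kips; 0.6 F_y A_gv = 112.5 kips → shear rupture governs the shear term.
R_n = 88.36 + 1.0 × 65 × 0.4531 = 117.8 kips.
Design strength φR_n = 0.75 × 117.8 = 88.4 kips.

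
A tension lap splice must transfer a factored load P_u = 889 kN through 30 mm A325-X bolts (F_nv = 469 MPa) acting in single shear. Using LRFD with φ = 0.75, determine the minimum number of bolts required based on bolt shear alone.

4 bolts

A_b = π·30²/4 = 706.9 mm².
Per-bolt design strength φR_n = 0.75 × 469 × 706.9 × 1 / 1000 = 248.6 kN.
n ≥ 889 / 248.6 = 3.575 → use 4 bolts.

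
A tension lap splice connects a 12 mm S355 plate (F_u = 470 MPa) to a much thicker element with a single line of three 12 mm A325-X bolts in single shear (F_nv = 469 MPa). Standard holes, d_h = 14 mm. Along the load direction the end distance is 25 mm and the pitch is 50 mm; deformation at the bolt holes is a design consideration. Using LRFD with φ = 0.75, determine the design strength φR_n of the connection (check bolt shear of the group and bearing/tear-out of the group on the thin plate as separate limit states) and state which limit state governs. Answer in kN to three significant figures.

119 kN (bolt shear governs)

Bolt shear: A_b = π·12²/4 = 113.1 mm²; R_n = 469 × 113.1 × 3 × 1 / 1000 = 159.1 kN → 0.75 × 159.1 = 119 kN.
Bearing (1.2 l_c t F_u ≤ 2.4 d t F_u): upper limit = 2.4·12·12·470 / 1000 = 162.4 kN.
  Edge l_c = 25 − 14/2 = 18 → r_n = 121.8 kN; interior l_c = 50 − 14 = 36 → r_n = 162.4 kN.
  R_n,bearing = 1·121.8 + 2·162.4 = 446.7 kN → 0.75 × 446.7 = 335 kN.
Bolt shear governs: 119 kN.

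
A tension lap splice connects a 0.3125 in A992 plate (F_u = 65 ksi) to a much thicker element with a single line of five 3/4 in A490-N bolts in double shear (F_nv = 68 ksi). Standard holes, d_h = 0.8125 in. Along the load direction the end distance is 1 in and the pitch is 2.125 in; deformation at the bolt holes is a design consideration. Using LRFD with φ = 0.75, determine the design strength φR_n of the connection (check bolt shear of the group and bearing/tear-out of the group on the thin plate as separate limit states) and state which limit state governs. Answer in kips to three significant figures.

Bolt shear: A_b = π·0.75²/4 = 0.4418 in²; R_n = 68 × 0.4418 × 5 × 2 = 300.4 kips → 0.75 × 300.4 = 225 kips.
Bearing (1.2 l_c t F_u ≤ 2.4 d t F_u): upper limit = 2.4·0.75·0.3125·65 = 36.56 kips.
  Edge l_c = 1 − 0.8125/2 = 0.5938 → r_n = 14.47 kips; interior l_c = 2.125 − 0.8125 = 1.312 → r_n = 31.99 kips.
  R_n,bearing = 1·14.47 + 4·31.99 = 142.4 kips → 0.75 × 142.4 = 107 kips.
Bearing governs: 107 kips.

107 kips (bearing governs)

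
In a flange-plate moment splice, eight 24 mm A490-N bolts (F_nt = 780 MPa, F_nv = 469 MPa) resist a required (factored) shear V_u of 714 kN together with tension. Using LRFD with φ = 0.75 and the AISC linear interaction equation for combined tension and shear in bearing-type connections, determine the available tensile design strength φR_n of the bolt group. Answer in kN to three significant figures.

1560 kN

A_b = π·24²/4 = 452.4 mm²; f_rv = 714 × 1000 / (8 × 452.4) = 197.3 MPa.
F'_nt = 1.3 F_nt − (F_nt / φF_nv) f_rv = 1.3·780 − (780/(0.75·469))·197.3 = 576.5 MPa, capped at F_nt → F'_nt = 576.5 MPa.
R_n = F'_nt · A_b · n = 576.5 × 452.4 × 8 / 1000 = 2086 kN.
Design strength φR_n = 0.75 × 2086 = 1560 kN.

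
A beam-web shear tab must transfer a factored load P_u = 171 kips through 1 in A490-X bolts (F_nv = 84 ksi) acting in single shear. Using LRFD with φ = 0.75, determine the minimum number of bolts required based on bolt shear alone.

A_b = π·1²/4 = 0.7854 in².
Per-bolt design strength φR_n = 0.75 × 84 × 0.7854 × 1 = 49.48 kips.
n ≥ 171 / 49.48 = 3.456 → use 4 bolts.

4 bolts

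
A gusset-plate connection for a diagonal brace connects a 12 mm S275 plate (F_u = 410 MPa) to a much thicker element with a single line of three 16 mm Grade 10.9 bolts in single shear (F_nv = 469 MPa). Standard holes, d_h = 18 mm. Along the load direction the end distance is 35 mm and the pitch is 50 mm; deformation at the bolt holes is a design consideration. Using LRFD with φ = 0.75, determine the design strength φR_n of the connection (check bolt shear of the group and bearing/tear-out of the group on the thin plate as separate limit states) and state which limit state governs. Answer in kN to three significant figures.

212 kN (bolt shear governs)

Bolt shear: A_b = π·16²/4 = 201.1 mm²; R_n = 469 × 201.1 × 3 × 1 / 1000 = 282.9 kN → 0.75 × 282.9 = 212 kN.
Bearing (1.2 l_c t F_u ≤ 2.4 d t F_u): upper limit = 2.4·16·12·410 / 1000 = 188.9 kN.
  Edge l_c = 35 − 18/2 = 26 → r_n = 153.5 kN; interior l_c = 50 − 18 = 32 → r_n = 188.9 kN.
  R_n,bearing = 1·153.5 + 2·188.9 = 531.4 kN → 0.75 × 531.4 = 399 kN.
Bolt shear governs: 212 kN.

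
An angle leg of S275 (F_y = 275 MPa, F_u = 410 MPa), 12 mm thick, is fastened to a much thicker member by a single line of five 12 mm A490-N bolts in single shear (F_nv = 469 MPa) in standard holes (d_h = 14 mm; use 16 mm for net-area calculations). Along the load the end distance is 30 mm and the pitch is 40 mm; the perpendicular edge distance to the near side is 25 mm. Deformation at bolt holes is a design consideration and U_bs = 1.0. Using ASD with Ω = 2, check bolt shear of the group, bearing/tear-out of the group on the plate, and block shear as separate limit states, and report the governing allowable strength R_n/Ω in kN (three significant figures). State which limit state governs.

133 kN (bolt shear governs)

Bolt shear: A_b = π·12²/4 = 113.1 mm²; R_n = 469 × 113.1 × 5 × 1 / 1000 = 265.2 kN → 265.2 / 2 = 133 kN.
Bearing: edge l_c = 23, r_n = 135.8 kN; interior l_c = 26, r_n = 141.7 kN; R_n = 135.8 + 4·141.7 = 702.6 kN → 351 kN.
Block shear: A_gv = 2280, A_nv = 1416, A_nt = 204 mm²; R_n = min(0.6F_uA_nv, 0.6F_yA_gv) + U_bs·F_u·A_nt = 432 kN → 216 kN.
Bolt shear governs: 133 kN.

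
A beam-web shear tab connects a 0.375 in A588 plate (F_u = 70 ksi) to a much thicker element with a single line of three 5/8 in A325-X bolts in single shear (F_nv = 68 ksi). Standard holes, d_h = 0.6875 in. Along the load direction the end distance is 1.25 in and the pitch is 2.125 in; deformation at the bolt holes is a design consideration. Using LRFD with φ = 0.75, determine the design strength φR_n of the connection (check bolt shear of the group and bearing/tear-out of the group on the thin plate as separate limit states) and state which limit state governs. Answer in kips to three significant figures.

46.9 kips (bolt shear governs)

Bolt shear: A_b = π·0.625²/4 = 0.3068 in²; R_n = 68 × 0.3068 × 3 × 1 = 62.59 kips → 0.75 × 62.59 = 46.9 kips.
Bearing (1.2 l_c t F_u ≤ 2.4 d t F_u): upper limit = 2.4·0.625·0.375·70 = 39.38 kips.
  Edge l_c = 1.25 − 0.6875/2 = 0.9062 → r_n = 28.55 kips; interior l_c = 2.125 − 0.6875 = 1.438 → r_n = 39.38 kips.
  R_n,bearing = 1·28.55 + 2·39.38 = 107.3 kips → 0.75 × 107.3 = 80.5 kips.
Bolt shear governs: 46.9 kips.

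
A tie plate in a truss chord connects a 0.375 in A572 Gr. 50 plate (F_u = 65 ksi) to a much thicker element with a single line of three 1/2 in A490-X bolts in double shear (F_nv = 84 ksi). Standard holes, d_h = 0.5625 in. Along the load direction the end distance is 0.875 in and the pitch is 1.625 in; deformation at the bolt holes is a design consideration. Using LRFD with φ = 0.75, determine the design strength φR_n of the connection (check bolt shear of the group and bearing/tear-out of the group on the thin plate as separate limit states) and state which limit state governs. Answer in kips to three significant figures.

Bolt shear: A_b = π·0.5²/4 = 0.1963 in²; R_n = 84 × 0.1963 × 3 × 2 = 98.96 kips → 0.75 × 98.96 = 74.2 kips.
Bearing (1.2 l_c t F_u ≤ 2.4 d t F_u): upper limit = 2.4·0.5·0.375·65 = 29.25 kips.
  Edge l_c = 0.875 − 0.5625/2 = 0.5938 → r_n = 17.37 kips; interior l_c = 1.625 − 0.5625 = 1.062 → r_n = 29.25 kips.
  R_n,bearing = 1·17.37 + 2·29.25 = 75.87 kips → 0.75 × 75.87 = 56.9 kips.
Bearing governs: 56.9 kips.

56.9 kips (bearing governs)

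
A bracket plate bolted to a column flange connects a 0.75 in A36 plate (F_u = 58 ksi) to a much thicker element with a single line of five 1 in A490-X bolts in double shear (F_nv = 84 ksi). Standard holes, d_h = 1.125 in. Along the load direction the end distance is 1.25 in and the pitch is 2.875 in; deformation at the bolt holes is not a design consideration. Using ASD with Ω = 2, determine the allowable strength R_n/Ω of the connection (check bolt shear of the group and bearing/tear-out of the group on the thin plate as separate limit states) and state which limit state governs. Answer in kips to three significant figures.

251 kips (bearing governs)

Bolt shear: A_b = π·1²/4 = 0.7854 in²; R_n = 84 × 0.7854 × 5 × 2 = 659.7 kips → 659.7 / 2 = 330 kips.
Bearing (1.5 l_c t F_u ≤ 3.0 d t F_u): upper limit = 3.0·1·0.75·58 = 130.5 kips.
  Edge l_c = 1.25 − 1.125/2 = 0.6875 → r_n = 44.86 kips; interior l_c = 2.875 − 1.125 = 1.75 → r_n = 114.2 kips.
  R_n,bearing = 1·44.86 + 4·114.2 = 501.6 kips → 501.6 / 2 = 251 kips.
Bearing governs: 251 kips.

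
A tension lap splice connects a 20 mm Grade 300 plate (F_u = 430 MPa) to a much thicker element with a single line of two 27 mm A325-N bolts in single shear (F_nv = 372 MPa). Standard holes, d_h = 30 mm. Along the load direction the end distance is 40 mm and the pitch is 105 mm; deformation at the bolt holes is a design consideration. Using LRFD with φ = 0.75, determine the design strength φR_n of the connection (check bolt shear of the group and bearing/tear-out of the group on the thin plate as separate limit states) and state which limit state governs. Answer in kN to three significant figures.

Bolt shear: A_b = π·27²/4 = 572.6 mm²; R_n = 372 × 572.6 × 2 × 1 / 1000 = 426 kN → 0.75 × 426 = 319 kN.
Bearing (1.2 l_c t F_u ≤ 2.4 d t F_u): upper limit = 2.4·27·20·430 / 1000 = 557.3 kN.
  Edge l_c = 40 − 30/2 = 25 → r_n = 258 kN; interior l_c = 105 − 30 = 75 → r_n = 557.3 kN.
  R_n,bearing = 1·258 + 1·557.3 = 815.3 kN → 0.75 × 815.3 = 611 kN.
Bolt shear governs: 319 kN.

319 kN (bolt shear governs)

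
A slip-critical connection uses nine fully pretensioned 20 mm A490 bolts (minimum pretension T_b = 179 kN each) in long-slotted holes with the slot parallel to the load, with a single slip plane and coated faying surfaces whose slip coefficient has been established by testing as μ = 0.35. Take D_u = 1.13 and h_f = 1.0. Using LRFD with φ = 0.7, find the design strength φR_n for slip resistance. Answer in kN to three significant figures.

R_n = μ · D_u · h_f · T_b · n_s · n_b = 0.35 × 1.13 × 1.0 × 179 × 1 × 9 = 637.2 kN.
Design strength φR_n = 0.7 × 637.2 = 446 kN.

446 kN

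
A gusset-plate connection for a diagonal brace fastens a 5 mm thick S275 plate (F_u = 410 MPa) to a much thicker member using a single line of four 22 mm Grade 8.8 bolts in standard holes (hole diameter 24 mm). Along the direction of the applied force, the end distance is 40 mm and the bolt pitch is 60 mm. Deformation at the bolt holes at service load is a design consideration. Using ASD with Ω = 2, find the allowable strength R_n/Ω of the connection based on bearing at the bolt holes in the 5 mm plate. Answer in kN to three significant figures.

Per bolt r_n = 1.2 l_c t F_u ≤ 2.4 d t F_u; upper limit = 2.4 × 22 × 5 × 410 / 1000 = 108.2 kN.
Edge bolt: l_c = 40 − 24/2 = 28 mm → 1.2 × 28 × 5 × 410 / 1000 = 68.88 → r_n = 68.88 kN.
Interior bolts: l_c = 60 − 24 = 36 mm → 1.2 × 36 × 5 × 410 / 1000 = 88.56 → r_n = 88.56 kN.
R_n = 1 × 68.88 + 3 × 88.56 = 334.6 kN.
Allowable strength R_n/Ω = 334.6 / 2 = 167 kN.

167 kN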